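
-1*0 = 0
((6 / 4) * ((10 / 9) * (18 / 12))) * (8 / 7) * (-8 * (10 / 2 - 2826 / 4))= 112240 / 7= 16034.29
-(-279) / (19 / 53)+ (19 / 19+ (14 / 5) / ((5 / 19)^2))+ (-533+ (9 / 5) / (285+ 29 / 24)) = 4677211569 / 16313875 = 286.70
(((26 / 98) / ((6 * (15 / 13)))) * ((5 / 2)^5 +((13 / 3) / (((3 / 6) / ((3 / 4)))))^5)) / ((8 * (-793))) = -4433 / 62720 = -0.07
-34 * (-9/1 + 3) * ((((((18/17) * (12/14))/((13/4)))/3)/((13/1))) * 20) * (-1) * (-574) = 2833920/169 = 16768.76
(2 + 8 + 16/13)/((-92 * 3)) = -73/1794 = -0.04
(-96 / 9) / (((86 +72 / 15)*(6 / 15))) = -200 / 681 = -0.29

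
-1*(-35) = 35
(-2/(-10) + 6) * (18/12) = 9.30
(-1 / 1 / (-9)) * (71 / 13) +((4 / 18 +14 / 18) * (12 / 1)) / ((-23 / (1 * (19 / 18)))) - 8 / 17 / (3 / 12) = -1.83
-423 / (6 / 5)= -705 / 2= -352.50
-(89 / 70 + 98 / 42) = -757 / 210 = -3.60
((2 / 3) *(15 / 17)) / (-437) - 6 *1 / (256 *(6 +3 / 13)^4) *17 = -0.00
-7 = -7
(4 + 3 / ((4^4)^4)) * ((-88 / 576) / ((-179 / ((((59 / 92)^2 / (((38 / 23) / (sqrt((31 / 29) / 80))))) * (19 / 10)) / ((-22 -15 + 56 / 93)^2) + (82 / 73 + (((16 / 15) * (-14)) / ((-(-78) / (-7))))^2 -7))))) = -1481950062133707793 / 106374278794759372800 + 632178830568879737 * sqrt(4495) / 300833386881357300367360000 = -0.01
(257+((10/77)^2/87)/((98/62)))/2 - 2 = 6394660831/50550654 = 126.50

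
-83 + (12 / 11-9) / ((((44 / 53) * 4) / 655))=-3180893 / 1936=-1643.02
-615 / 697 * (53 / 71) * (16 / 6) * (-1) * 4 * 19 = 161120 / 1207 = 133.49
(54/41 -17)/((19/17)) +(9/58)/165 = -34867553/2485010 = -14.03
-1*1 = -1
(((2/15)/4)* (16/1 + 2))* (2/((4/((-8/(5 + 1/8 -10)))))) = 32/65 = 0.49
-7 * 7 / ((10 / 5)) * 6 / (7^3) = -3 / 7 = -0.43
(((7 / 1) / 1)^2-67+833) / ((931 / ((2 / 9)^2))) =3260 / 75411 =0.04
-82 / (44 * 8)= -41 / 176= -0.23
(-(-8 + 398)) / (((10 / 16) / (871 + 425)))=-808704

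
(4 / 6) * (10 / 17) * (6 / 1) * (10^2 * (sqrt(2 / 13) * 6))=24000 * sqrt(26) / 221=553.74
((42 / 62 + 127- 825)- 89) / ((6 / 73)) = -889724 / 93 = -9566.92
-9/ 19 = -0.47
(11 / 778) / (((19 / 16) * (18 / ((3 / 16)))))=0.00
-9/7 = -1.29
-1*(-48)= 48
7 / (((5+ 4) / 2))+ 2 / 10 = 79 / 45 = 1.76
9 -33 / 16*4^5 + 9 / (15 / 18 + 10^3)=-12628461 / 6005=-2102.99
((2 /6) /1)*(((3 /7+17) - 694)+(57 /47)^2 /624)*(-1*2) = 2176051811 /4824456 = 451.05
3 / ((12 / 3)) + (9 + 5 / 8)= 83 / 8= 10.38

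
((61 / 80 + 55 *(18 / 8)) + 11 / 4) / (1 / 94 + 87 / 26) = 6220591 / 164080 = 37.91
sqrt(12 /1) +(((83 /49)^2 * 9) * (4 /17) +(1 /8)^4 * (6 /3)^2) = 2 * sqrt(3) +253996913 /41796608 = 9.54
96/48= 2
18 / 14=9 / 7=1.29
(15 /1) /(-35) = -3 /7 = -0.43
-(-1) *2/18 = 1/9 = 0.11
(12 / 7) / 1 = 12 / 7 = 1.71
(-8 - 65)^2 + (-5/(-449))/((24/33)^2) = 153134749/28736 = 5329.02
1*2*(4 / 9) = 0.89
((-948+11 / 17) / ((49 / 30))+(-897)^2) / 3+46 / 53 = 11832396915 / 44149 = 268010.53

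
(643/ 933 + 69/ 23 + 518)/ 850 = 243368/ 396525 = 0.61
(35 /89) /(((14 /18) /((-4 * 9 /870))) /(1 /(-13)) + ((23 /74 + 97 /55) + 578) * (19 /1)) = 1923075 /55090780348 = 0.00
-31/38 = -0.82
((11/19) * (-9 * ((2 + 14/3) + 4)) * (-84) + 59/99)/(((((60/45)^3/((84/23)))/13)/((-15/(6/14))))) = -251759449305/76912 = -3273344.20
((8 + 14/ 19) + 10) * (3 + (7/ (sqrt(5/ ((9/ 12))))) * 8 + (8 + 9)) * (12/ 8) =10680/ 19 + 14952 * sqrt(15)/ 95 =1171.67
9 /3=3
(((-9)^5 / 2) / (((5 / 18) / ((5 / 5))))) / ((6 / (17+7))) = -2125764 / 5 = -425152.80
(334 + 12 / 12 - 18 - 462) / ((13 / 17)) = -2465 / 13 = -189.62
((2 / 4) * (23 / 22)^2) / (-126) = -529 / 121968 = -0.00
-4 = -4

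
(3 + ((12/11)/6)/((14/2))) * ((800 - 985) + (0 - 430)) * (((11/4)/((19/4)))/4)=-143295/532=-269.35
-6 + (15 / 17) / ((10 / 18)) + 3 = -24 / 17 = -1.41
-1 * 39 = -39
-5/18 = -0.28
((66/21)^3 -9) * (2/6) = 7561/1029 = 7.35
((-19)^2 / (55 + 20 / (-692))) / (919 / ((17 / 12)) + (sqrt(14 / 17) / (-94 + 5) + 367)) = 94491389*sqrt(238) / 22459201325523810 + 145210870433807 / 22459201325523810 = 0.01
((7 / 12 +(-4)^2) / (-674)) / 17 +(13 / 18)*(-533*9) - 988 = -612201139 / 137496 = -4452.50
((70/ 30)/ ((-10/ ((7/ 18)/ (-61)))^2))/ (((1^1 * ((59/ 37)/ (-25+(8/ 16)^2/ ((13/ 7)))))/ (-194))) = 530572637/ 184939653600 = 0.00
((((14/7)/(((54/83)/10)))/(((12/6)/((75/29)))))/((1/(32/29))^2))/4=2656000/219501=12.10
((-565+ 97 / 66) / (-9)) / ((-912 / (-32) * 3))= 37193 / 50787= 0.73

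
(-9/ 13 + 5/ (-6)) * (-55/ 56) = 935/ 624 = 1.50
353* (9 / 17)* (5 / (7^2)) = 15885 / 833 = 19.07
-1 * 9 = -9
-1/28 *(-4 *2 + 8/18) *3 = 17/21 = 0.81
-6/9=-2/3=-0.67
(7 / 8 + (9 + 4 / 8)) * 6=62.25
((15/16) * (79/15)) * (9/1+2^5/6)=3397/48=70.77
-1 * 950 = -950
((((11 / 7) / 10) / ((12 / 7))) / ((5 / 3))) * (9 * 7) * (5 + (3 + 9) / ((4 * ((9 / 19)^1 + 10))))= 182259 / 9950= 18.32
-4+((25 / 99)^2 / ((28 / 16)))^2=-18821431796 / 4706920449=-4.00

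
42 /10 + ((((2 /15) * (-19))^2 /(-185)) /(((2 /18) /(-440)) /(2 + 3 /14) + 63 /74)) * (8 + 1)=185260611 /48330275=3.83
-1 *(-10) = 10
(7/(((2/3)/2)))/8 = 21/8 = 2.62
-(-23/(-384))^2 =-529/147456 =-0.00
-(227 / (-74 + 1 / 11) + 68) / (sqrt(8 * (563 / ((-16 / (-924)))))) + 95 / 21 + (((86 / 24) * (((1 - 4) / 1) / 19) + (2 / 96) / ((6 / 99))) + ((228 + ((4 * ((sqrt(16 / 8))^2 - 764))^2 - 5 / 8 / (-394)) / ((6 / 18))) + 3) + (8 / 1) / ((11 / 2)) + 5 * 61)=771154517753569 / 27668256 - 7541 * sqrt(260106) / 30209454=27871453.63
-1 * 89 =-89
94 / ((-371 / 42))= -564 / 53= -10.64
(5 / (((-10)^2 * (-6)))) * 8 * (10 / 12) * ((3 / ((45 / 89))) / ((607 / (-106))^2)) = -500002 / 49740615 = -0.01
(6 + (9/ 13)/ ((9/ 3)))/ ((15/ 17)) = 459/ 65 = 7.06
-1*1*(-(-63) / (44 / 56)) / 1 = -882 / 11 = -80.18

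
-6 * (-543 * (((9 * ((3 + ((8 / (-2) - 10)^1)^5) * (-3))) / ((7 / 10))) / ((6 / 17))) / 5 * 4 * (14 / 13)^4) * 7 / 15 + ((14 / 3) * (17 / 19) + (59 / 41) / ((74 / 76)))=1187385066173007166888 / 12348205545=96158511602.83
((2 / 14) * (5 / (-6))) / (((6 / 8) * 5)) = -2 / 63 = -0.03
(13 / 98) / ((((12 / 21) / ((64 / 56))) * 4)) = 13 / 196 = 0.07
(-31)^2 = 961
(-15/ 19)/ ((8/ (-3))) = 45/ 152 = 0.30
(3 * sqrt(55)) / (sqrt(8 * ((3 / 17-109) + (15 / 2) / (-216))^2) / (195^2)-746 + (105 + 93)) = -71225103653308800 * sqrt(55) / 13010452264497170591-744174285660 * sqrt(110) / 13010452264497170591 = -0.04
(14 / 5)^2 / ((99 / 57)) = 3724 / 825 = 4.51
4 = 4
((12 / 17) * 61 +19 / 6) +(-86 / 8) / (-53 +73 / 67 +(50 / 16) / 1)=46.45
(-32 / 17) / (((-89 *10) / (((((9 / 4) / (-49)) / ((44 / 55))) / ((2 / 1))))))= -9 / 148274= -0.00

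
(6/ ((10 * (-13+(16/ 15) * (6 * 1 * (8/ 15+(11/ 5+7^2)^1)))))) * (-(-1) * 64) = 2880/ 23857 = 0.12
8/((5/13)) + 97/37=4333/185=23.42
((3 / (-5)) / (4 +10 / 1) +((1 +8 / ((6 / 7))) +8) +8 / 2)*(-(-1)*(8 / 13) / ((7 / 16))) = 299584 / 9555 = 31.35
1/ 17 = 0.06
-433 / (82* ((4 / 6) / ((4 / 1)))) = -1299 / 41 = -31.68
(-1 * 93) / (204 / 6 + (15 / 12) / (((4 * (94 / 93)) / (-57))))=-139872 / 24631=-5.68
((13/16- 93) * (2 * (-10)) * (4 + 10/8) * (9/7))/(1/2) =199125/8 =24890.62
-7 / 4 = -1.75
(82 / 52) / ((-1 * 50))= -41 / 1300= -0.03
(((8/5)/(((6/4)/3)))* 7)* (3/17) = 336/85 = 3.95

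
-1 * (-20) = 20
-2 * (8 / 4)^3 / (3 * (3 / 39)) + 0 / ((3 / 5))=-208 / 3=-69.33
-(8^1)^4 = -4096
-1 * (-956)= 956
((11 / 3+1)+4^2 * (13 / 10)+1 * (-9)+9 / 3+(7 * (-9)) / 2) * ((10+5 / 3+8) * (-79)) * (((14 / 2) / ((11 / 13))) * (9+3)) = 306237022 / 165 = 1855981.95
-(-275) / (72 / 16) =550 / 9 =61.11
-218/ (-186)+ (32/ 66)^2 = 47503/ 33759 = 1.41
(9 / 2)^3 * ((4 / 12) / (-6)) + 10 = 79 / 16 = 4.94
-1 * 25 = -25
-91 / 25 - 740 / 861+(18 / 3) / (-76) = -3744913 / 817950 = -4.58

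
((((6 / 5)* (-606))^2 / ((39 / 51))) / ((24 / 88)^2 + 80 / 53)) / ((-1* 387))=-160145743824 / 141944075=-1128.23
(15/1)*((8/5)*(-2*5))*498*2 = -239040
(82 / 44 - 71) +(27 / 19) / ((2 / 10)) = -25929 / 418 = -62.03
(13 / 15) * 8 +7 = 209 / 15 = 13.93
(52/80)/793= 0.00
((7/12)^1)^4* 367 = 881167/20736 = 42.49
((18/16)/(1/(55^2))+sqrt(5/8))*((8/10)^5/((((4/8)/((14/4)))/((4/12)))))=1792*sqrt(10)/9375+325248/125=2602.59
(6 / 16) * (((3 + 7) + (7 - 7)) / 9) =5 / 12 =0.42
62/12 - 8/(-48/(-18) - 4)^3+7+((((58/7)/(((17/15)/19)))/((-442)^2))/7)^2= 617401854507920107/39725588467435416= 15.54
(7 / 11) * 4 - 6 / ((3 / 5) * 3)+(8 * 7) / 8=205 / 33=6.21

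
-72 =-72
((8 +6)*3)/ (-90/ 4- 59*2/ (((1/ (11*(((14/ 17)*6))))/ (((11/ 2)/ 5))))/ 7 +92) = -7140/ 159521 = -0.04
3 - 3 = 0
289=289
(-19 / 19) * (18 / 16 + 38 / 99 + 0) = -1195 / 792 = -1.51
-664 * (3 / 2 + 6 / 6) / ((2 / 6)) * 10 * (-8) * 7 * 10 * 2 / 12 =4648000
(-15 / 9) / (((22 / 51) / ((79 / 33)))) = -6715 / 726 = -9.25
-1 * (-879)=879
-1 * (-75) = 75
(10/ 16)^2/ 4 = 0.10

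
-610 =-610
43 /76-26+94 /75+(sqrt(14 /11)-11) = -34.05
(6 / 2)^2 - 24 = -15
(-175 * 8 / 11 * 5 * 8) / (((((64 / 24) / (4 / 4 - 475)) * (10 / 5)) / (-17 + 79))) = 308574000 / 11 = 28052181.82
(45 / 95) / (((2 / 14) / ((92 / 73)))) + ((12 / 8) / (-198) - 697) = -126845863 / 183084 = -692.83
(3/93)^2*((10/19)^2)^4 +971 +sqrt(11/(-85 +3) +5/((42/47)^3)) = 973.62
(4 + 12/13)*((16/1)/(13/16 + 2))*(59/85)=966656/49725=19.44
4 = 4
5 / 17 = 0.29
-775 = -775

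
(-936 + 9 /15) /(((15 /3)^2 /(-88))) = 411576 /125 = 3292.61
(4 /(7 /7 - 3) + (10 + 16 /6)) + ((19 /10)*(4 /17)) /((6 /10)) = 194 /17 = 11.41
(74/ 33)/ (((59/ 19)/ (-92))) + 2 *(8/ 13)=-1650424/ 25311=-65.21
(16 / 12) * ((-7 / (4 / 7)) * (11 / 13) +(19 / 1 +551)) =29101 / 39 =746.18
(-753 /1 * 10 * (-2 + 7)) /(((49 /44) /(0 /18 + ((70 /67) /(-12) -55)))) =6114234500 /3283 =1862392.48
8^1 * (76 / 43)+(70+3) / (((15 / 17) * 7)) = 117203 / 4515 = 25.96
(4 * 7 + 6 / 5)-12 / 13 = 1838 / 65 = 28.28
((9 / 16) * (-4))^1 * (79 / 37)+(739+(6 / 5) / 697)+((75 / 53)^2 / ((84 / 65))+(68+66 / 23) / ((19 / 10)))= 1713056194678569 / 2215979397590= 773.05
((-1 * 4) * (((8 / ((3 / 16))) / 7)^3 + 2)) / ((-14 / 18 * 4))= 2115674 / 7203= 293.72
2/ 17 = 0.12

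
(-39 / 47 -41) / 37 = -1966 / 1739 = -1.13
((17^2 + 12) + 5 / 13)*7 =27426 / 13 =2109.69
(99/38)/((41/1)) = 99/1558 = 0.06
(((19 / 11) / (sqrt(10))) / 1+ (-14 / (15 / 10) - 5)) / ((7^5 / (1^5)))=-43 / 50421+ 19 * sqrt(10) / 1848770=-0.00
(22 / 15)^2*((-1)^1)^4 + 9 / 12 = 2611 / 900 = 2.90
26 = 26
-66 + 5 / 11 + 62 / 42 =-14800 / 231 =-64.07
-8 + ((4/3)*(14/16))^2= -239/36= -6.64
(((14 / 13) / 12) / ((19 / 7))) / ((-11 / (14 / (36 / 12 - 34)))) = 343 / 252681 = 0.00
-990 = -990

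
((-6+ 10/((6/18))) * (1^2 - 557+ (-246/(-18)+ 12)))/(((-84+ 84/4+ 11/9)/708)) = 20275704/139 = 145868.37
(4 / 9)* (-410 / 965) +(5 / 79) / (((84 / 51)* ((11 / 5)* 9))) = -0.19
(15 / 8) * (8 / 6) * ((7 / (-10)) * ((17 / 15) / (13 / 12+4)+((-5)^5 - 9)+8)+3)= 1670671 / 305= 5477.61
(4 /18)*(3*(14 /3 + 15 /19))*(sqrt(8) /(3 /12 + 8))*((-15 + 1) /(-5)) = 69664*sqrt(2) /28215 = 3.49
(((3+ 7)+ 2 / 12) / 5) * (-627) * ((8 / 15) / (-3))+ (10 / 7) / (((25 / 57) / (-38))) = 162032 / 1575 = 102.88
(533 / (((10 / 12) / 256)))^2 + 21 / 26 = 17426501075469 / 650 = 26810001654.57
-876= -876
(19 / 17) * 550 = 10450 / 17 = 614.71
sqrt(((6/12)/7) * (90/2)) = 3 * sqrt(70)/14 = 1.79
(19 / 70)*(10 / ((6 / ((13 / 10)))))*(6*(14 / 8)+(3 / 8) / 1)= 7163 / 1120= 6.40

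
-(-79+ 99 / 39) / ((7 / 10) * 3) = 36.41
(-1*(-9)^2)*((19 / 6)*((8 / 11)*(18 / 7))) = -36936 / 77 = -479.69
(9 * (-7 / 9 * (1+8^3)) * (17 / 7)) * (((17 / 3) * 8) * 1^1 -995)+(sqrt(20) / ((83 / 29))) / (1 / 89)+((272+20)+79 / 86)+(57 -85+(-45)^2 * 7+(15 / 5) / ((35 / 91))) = 5162 * sqrt(5) / 83+3567491009 / 430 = 8296629.79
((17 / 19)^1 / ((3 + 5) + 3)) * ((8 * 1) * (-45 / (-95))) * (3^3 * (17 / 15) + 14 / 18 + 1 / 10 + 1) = 198764 / 19855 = 10.01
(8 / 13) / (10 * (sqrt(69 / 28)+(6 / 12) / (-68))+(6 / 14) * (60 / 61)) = -469454048 / 539913867415+963530624 * sqrt(483) / 539913867415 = 0.04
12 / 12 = 1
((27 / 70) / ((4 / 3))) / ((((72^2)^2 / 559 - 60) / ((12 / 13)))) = 3483 / 626274040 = 0.00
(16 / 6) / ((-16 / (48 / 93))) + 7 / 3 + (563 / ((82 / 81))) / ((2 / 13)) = 55168303 / 15252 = 3617.12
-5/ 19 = -0.26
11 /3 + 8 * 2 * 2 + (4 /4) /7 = 35.81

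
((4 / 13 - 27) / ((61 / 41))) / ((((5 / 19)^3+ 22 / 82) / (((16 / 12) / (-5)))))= 8001805426 / 479213865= 16.70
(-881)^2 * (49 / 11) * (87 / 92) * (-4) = -3308774343 / 253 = -13078159.46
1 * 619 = 619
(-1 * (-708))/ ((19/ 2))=1416/ 19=74.53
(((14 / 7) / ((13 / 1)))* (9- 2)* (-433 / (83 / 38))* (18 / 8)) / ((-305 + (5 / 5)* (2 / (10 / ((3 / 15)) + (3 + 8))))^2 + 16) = -1928598021 / 373475505455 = -0.01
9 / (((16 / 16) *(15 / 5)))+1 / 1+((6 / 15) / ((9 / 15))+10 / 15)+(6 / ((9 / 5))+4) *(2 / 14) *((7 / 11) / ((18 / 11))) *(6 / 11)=5.56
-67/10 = -6.70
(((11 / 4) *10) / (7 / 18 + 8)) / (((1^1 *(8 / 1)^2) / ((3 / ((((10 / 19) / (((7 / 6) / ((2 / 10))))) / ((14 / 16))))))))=460845 / 309248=1.49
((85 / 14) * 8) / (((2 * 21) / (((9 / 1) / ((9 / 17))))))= 2890 / 147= 19.66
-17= -17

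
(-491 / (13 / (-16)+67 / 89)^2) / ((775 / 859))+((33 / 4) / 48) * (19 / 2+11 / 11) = -109471097679607 / 716720000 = -152739.00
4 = 4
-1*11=-11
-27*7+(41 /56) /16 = -169303 /896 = -188.95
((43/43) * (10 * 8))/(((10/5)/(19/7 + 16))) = 5240/7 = 748.57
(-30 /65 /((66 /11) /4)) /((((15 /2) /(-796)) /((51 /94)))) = 54128 /3055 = 17.72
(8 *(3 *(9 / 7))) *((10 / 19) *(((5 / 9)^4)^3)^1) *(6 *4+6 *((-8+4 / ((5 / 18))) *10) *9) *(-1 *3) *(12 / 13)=-90625000000000 / 669850025481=-135.29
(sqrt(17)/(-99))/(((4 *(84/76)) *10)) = -19 *sqrt(17)/83160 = -0.00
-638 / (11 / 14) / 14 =-58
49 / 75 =0.65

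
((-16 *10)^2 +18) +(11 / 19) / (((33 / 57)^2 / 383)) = 289075 / 11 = 26279.55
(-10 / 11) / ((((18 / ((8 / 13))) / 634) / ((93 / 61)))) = -30.04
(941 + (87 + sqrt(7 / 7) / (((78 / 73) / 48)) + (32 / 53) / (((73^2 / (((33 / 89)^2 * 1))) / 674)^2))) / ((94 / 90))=59272311344770936813500 / 57699034620084257023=1027.27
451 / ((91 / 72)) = 32472 / 91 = 356.84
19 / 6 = 3.17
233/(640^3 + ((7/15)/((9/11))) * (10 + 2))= 10485/11796480308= 0.00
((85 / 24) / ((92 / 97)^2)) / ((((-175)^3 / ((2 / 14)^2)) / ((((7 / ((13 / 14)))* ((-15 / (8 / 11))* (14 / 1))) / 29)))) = 1759483 / 1563554720000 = 0.00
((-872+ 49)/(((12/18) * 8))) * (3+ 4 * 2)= -27159/16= -1697.44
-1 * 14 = -14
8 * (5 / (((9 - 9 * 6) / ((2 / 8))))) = -2 / 9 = -0.22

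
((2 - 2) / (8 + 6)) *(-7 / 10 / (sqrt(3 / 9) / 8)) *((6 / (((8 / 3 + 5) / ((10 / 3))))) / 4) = 0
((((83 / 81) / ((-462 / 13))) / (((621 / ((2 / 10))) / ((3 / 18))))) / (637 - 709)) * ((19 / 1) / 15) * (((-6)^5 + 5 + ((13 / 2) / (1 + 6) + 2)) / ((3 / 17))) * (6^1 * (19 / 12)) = -0.01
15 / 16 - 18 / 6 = -33 / 16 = -2.06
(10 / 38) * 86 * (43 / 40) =24.33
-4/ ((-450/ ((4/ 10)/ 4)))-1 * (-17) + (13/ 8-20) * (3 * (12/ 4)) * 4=-1450123/ 2250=-644.50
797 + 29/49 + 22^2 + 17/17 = 62847/49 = 1282.59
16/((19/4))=64/19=3.37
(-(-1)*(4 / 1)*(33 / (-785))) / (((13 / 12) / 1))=-1584 / 10205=-0.16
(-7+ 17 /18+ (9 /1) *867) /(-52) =-140345 /936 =-149.94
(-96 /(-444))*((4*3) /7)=96 /259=0.37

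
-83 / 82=-1.01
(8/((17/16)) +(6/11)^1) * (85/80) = 755/88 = 8.58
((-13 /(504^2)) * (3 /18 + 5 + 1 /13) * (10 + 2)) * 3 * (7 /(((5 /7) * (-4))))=0.02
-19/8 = -2.38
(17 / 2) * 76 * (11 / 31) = 7106 / 31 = 229.23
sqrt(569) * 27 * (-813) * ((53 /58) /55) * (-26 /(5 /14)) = 211739346 * sqrt(569) /7975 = 633325.55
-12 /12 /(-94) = 1 /94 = 0.01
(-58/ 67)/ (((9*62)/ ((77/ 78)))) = -2233/ 1458054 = -0.00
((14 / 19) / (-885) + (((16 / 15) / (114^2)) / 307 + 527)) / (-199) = -465201693263 / 175664673945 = -2.65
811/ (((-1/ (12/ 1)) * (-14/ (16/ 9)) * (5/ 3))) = 25952/ 35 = 741.49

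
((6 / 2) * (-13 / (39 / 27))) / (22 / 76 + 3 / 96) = -5472 / 65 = -84.18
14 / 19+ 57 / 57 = 33 / 19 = 1.74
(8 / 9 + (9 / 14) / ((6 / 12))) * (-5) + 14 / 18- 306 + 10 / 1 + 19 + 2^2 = -5945 / 21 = -283.10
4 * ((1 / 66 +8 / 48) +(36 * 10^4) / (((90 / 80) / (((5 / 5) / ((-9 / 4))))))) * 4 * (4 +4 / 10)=-450559424 / 45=-10012431.64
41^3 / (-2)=-68921 / 2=-34460.50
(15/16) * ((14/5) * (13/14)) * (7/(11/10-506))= -455/13464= -0.03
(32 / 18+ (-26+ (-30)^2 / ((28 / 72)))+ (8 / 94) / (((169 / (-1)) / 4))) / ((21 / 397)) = 454949047478 / 10508589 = 43293.07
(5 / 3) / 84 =5 / 252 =0.02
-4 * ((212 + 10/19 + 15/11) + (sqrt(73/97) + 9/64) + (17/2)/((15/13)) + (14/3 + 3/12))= -45407623/50160 -4 * sqrt(7081)/97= -908.73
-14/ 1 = -14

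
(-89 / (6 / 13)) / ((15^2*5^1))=-1157 / 6750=-0.17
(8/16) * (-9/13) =-9/26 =-0.35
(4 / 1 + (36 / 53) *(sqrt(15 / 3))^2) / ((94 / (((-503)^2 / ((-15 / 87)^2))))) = 41704991524 / 62275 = 669690.75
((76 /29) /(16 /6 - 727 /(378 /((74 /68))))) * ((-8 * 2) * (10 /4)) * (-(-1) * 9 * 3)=-1054892160 /213817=-4933.62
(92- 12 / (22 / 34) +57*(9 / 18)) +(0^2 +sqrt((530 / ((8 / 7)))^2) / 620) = 560345 / 5456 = 102.70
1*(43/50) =43/50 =0.86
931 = 931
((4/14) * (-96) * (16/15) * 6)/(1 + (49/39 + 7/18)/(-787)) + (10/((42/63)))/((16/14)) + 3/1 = -8221998921/51456440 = -159.79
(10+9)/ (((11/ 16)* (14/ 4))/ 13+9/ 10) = 39520/ 2257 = 17.51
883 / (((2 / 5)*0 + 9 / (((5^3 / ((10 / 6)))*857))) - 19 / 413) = -7813247575 / 405836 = -19252.23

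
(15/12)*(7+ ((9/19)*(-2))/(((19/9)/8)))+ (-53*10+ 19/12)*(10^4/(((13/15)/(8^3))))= -58600985519985/18772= -3121723072.66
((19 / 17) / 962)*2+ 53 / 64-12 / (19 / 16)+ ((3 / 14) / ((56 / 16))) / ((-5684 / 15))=-6421411945517 / 692337300928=-9.27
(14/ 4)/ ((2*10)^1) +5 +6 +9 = 807/ 40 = 20.18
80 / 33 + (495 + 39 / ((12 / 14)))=35833 / 66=542.92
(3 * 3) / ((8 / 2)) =9 / 4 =2.25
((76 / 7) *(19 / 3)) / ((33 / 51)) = 24548 / 231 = 106.27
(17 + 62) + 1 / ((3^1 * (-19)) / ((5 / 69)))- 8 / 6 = 305458 / 3933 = 77.67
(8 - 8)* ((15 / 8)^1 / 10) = 0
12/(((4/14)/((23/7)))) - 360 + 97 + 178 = 53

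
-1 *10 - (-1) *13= 3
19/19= 1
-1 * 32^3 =-32768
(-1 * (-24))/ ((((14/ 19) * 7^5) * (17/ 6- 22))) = -0.00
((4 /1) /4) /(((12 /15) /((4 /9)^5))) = 1280 /59049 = 0.02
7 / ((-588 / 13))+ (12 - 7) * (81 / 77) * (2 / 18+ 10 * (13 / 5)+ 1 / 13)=1652701 / 12012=137.59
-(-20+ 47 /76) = 1473 /76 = 19.38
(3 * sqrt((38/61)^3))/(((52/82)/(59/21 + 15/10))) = 140999 * sqrt(2318)/677222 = 10.02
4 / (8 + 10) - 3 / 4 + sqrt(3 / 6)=-19 / 36 + sqrt(2) / 2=0.18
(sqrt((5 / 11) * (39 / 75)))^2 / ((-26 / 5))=-1 / 22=-0.05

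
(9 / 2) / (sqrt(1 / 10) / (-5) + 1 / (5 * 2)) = 15 * sqrt(10) + 75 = 122.43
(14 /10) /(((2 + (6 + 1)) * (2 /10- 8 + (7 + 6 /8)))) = -28 /9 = -3.11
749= 749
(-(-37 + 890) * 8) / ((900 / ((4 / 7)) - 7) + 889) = -6824 / 2457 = -2.78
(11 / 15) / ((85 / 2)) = 22 / 1275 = 0.02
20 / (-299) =-20 / 299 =-0.07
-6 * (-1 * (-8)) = -48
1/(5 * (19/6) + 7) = 0.04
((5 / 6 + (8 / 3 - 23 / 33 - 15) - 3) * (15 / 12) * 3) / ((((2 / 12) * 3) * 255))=-59 / 132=-0.45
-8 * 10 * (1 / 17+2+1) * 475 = -1976000 / 17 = -116235.29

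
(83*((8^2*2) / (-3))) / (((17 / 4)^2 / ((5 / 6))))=-424960 / 2601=-163.38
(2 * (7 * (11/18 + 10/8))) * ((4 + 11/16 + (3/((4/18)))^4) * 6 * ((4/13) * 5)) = 103867085/13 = 7989775.77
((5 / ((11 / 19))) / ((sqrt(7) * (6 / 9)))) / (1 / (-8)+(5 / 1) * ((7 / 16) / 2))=4560 * sqrt(7) / 2387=5.05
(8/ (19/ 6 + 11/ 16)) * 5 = 384/ 37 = 10.38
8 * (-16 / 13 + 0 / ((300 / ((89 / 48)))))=-128 / 13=-9.85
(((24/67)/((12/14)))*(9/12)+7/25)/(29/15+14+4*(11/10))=2982/102175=0.03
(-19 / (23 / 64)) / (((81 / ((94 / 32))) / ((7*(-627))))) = 8415.19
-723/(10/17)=-12291/10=-1229.10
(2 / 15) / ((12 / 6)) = 1 / 15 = 0.07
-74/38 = -37/19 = -1.95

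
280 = 280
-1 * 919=-919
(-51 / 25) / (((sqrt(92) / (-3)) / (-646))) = -49419 * sqrt(23) / 575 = -412.18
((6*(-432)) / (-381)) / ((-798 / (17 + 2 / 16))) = -2466 / 16891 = -0.15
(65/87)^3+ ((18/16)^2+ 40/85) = 1542704167/716451264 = 2.15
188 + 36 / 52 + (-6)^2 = 2921 / 13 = 224.69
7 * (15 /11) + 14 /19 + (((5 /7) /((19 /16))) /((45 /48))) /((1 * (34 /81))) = 11.81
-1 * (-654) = 654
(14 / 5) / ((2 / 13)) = 91 / 5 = 18.20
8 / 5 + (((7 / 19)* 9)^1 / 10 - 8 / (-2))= 1127 / 190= 5.93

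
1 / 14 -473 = -472.93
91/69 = 1.32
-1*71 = -71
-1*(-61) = 61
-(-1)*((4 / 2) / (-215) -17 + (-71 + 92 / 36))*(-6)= 512.72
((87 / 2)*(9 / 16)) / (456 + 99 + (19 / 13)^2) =132327 / 3012992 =0.04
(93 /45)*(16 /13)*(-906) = -149792 /65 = -2304.49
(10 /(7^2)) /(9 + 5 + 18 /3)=1 /98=0.01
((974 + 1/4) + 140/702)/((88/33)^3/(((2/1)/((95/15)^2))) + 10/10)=12313143/4818268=2.56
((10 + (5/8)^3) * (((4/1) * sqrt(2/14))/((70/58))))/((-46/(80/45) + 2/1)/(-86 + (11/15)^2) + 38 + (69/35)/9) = 0.33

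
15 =15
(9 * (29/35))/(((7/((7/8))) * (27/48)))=58/35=1.66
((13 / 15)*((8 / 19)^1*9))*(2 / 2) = 3.28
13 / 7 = 1.86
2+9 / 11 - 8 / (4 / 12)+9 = -134 / 11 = -12.18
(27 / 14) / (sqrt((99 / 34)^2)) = 51 / 77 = 0.66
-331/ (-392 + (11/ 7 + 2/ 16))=18536/ 21857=0.85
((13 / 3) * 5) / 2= 65 / 6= 10.83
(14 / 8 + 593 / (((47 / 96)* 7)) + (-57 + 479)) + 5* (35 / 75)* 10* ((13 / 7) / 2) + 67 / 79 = 193154155 / 311892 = 619.30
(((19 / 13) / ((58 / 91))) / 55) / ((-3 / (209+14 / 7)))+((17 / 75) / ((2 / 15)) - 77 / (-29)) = 6808 / 4785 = 1.42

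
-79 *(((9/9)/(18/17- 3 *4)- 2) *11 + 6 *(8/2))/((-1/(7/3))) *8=409220/279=1466.74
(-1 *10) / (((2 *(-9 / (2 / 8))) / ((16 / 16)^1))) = 5 / 36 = 0.14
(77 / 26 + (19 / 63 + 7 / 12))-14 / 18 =1117 / 364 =3.07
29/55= 0.53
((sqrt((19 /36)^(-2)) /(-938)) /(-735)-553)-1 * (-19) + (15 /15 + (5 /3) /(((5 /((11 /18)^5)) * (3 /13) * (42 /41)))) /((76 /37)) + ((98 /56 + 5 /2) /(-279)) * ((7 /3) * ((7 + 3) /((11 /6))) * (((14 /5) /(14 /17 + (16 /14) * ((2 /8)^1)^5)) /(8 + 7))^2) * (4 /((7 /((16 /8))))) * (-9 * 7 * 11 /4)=-6434424028562873433655917181 /12106439303083329135456000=-531.49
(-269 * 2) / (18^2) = -269 / 162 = -1.66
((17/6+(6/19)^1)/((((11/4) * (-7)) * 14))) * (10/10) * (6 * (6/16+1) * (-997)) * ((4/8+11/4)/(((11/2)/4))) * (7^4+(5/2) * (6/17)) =8635966144/15827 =545647.70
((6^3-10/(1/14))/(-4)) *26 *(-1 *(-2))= -988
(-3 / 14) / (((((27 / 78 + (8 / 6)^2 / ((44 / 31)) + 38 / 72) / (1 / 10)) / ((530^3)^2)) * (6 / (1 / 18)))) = -158475182072350000 / 76629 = -2068083650737.32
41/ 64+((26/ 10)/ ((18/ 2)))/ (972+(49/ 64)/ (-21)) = 114822703/ 179152320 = 0.64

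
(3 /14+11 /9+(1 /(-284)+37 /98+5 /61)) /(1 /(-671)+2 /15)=795218545 /55399596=14.35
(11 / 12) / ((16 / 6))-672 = -671.66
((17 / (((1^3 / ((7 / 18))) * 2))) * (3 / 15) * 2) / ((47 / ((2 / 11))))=119 / 23265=0.01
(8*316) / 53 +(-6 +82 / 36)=41953 / 954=43.98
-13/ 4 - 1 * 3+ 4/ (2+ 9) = -259/ 44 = -5.89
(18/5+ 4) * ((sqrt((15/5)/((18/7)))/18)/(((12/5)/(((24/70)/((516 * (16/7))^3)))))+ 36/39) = 931 * sqrt(42)/151940243128320+ 456/65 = 7.02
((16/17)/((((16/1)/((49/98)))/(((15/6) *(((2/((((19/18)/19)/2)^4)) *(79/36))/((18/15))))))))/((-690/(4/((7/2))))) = -2047680/2737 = -748.15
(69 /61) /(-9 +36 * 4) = 23 /2745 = 0.01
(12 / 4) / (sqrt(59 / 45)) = 9* sqrt(295) / 59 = 2.62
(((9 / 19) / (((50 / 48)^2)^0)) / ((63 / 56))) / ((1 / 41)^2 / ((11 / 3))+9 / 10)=1479280 / 3162531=0.47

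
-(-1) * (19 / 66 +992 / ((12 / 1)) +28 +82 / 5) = 14009 / 110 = 127.35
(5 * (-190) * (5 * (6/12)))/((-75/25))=2375/3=791.67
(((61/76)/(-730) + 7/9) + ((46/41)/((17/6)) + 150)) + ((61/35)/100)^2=16112464292391121/106582974750000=151.17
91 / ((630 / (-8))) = -52 / 45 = -1.16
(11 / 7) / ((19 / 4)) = 44 / 133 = 0.33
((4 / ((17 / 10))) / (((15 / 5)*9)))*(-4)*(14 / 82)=-1120 / 18819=-0.06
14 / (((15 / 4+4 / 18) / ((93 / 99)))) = 5208 / 1573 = 3.31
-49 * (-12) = 588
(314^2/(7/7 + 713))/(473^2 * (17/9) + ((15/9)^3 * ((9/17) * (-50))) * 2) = 147894/452341267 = 0.00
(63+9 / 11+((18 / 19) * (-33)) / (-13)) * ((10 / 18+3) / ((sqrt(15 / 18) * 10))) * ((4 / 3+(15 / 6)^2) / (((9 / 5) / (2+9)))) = 186592 * sqrt(30) / 855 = 1195.33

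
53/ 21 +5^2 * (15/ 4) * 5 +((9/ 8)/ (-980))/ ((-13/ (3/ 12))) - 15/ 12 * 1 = 574857947/ 1223040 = 470.02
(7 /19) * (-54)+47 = 515 /19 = 27.11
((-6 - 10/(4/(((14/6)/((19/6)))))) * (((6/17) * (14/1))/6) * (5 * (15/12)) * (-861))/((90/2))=1496705/1938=772.29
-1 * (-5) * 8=40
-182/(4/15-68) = 1365/508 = 2.69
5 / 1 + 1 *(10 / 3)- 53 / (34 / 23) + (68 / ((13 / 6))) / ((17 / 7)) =-19355 / 1326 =-14.60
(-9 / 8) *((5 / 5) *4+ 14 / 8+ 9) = -16.59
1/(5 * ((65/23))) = 23/325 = 0.07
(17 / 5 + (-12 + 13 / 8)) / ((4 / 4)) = -279 / 40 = -6.98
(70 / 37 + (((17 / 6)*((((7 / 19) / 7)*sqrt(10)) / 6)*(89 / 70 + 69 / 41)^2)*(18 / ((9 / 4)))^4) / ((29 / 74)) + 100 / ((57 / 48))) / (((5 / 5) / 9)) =65303.85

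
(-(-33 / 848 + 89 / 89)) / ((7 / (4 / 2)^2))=-815 / 1484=-0.55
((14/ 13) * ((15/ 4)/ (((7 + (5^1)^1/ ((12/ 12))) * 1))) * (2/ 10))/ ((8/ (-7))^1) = -49/ 832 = -0.06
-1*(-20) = 20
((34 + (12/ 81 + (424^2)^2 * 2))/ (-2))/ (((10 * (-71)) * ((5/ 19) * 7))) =16579857429047/ 670950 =24711017.85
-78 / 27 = -26 / 9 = -2.89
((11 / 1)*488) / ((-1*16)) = -671 / 2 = -335.50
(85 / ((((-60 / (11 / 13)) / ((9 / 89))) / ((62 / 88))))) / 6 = -527 / 37024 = -0.01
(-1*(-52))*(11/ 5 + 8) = 2652/ 5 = 530.40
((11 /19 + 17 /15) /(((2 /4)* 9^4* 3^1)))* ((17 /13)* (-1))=-16592 /72925515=-0.00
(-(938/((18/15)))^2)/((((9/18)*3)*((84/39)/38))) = -194037025/27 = -7186556.48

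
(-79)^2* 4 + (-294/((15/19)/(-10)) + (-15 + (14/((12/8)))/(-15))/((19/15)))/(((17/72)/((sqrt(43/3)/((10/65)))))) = 24964 + 34060* sqrt(129) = 411811.24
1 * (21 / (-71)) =-21 / 71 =-0.30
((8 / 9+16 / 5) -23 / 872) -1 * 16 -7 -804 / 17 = -44181779 / 667080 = -66.23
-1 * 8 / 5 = -8 / 5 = -1.60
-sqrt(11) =-3.32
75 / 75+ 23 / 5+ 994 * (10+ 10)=99428 / 5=19885.60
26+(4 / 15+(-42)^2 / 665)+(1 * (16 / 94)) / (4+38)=2711998 / 93765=28.92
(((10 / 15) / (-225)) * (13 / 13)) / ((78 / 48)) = -16 / 8775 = -0.00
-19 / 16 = -1.19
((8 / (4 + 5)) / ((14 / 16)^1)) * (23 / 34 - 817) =-126880 / 153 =-829.28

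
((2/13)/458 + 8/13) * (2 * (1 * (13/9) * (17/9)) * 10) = 33.60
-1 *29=-29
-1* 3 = -3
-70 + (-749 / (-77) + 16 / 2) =-575 / 11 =-52.27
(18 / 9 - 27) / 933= -25 / 933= -0.03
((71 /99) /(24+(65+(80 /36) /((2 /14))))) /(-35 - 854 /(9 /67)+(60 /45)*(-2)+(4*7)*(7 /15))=-3195 /2972776147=-0.00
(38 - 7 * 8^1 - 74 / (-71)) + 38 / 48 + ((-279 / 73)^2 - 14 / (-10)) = -7220183 / 45403080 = -0.16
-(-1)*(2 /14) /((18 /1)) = 1 /126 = 0.01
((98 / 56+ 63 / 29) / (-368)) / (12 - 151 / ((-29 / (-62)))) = 455 / 13268608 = 0.00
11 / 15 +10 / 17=337 / 255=1.32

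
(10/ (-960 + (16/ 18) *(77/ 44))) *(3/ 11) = -135/ 47443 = -0.00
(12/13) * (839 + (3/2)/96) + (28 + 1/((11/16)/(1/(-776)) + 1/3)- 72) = 486051613/665392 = 730.47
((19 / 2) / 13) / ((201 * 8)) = 19 / 41808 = 0.00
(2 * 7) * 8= 112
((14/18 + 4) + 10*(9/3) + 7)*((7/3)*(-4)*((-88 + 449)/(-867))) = 3800608/23409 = 162.36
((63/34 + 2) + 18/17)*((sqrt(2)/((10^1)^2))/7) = 167*sqrt(2)/23800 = 0.01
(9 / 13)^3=729 / 2197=0.33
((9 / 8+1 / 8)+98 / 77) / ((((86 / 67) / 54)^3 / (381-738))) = -234588595697883 / 3498308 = -67057730.68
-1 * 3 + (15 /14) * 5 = 33 /14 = 2.36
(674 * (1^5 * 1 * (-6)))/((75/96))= -129408/25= -5176.32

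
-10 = -10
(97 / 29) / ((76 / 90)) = 4365 / 1102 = 3.96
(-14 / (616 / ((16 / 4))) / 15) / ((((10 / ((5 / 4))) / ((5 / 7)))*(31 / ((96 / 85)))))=-4 / 202895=-0.00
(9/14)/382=0.00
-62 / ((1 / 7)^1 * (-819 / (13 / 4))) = 31 / 18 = 1.72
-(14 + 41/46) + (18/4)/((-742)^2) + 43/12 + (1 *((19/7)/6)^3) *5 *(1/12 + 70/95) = -627713679011/57439240992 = -10.93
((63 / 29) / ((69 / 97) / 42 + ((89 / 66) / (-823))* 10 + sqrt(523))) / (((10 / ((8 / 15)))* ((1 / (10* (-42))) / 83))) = 439491615986963232 / 103156543323322000835 - 796643018650667466432* sqrt(523) / 103156543323322000835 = -176.61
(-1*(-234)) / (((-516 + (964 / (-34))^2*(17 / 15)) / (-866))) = -12918555 / 25186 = -512.93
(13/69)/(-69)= -13/4761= -0.00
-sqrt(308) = -2*sqrt(77) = -17.55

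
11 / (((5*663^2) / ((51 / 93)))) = 11 / 4007835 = 0.00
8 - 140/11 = -52/11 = -4.73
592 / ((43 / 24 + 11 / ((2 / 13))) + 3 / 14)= 99456 / 12349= 8.05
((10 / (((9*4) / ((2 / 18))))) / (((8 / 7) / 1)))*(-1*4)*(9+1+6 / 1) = -140 / 81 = -1.73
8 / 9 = 0.89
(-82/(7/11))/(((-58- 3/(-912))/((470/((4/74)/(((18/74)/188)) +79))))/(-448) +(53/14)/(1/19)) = -1.79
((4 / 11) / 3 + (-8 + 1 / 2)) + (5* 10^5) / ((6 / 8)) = 666659.29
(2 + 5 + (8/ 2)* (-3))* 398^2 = -792020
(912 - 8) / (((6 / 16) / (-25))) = -60266.67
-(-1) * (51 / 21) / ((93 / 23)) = 391 / 651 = 0.60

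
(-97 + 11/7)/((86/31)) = -10354/301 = -34.40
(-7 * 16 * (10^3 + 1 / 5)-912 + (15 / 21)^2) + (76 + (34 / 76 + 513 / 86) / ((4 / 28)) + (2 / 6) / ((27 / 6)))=-609692394572 / 5404455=-112812.93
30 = 30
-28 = -28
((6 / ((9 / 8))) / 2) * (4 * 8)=256 / 3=85.33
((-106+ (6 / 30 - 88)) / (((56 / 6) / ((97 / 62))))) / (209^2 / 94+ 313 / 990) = -1312048287 / 18780747608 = -0.07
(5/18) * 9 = 5/2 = 2.50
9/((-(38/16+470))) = -72/3779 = -0.02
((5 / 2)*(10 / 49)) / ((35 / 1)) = 5 / 343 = 0.01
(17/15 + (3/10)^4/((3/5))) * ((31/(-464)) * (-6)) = 213311/464000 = 0.46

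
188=188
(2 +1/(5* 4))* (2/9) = 41/90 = 0.46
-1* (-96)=96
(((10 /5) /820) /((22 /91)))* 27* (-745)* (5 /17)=-1830465 /30668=-59.69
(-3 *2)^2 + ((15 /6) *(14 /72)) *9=323 /8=40.38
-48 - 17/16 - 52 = -1617/16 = -101.06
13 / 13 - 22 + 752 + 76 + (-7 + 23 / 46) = 1601 / 2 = 800.50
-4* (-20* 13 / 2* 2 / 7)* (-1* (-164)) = 170560 / 7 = 24365.71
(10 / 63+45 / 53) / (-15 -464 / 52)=-43745 / 1038429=-0.04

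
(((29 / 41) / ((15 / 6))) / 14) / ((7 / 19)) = 551 / 10045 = 0.05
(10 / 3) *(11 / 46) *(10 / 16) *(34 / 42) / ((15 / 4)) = 935 / 8694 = 0.11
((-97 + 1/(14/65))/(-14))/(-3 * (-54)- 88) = 1293/14504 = 0.09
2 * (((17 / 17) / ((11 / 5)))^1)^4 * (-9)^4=8201250 / 14641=560.16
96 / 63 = 32 / 21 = 1.52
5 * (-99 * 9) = -4455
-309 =-309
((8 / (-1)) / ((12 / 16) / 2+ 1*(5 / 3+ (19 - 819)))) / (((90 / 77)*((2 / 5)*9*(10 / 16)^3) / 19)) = 1089536 / 5875875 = 0.19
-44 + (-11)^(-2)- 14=-7017 / 121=-57.99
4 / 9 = 0.44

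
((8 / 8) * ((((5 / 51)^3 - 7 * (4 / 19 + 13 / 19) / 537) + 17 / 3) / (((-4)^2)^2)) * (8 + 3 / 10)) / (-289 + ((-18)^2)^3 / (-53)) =-11224741742809 / 39299560313319912960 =-0.00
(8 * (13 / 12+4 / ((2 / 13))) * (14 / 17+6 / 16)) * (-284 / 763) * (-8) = 773.26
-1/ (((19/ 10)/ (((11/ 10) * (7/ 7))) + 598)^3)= -1331/ 287104138173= -0.00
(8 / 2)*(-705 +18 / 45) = -2818.40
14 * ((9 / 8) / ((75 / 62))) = 651 / 50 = 13.02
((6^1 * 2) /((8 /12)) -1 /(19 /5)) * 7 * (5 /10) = 2359 /38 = 62.08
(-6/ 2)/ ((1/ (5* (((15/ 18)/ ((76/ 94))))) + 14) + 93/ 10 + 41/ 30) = -10575/ 87634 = -0.12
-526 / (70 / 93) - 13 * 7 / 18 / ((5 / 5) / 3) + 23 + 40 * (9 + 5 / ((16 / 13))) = -17692 / 105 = -168.50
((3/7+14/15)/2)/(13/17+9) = 2431/34860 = 0.07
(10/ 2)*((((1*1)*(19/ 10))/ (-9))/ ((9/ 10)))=-95/ 81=-1.17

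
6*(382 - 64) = 1908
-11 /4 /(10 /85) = -187 /8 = -23.38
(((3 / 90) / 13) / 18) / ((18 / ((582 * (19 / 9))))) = 1843 / 189540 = 0.01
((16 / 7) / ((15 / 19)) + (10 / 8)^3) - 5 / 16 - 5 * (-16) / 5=138001 / 6720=20.54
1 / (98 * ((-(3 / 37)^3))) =-50653 / 2646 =-19.14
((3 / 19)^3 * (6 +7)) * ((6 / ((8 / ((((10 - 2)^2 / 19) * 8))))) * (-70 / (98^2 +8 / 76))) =-0.01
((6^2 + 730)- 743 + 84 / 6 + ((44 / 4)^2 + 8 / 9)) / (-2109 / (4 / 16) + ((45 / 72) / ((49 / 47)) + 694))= -43120 / 2100897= -0.02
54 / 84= 0.64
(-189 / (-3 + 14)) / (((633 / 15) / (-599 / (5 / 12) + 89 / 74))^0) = -17.18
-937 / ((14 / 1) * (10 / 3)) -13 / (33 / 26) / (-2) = -69103 / 4620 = -14.96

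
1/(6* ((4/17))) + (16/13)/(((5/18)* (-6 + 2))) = -623/1560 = -0.40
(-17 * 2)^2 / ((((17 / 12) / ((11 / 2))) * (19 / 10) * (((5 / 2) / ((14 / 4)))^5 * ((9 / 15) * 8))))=6285818 / 2375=2646.66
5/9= 0.56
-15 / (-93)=5 / 31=0.16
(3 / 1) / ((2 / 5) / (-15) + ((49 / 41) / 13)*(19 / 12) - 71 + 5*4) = -159900 / 2711963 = -0.06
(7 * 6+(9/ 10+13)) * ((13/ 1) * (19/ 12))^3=8423695657/ 17280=487482.39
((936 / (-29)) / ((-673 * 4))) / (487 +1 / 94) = 21996 / 893468743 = 0.00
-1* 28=-28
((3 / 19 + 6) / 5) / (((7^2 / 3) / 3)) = 1053 / 4655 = 0.23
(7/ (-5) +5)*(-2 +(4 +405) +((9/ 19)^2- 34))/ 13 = 2425212/ 23465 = 103.35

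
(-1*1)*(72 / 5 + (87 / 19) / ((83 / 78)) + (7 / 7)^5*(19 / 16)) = -2509399 / 126160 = -19.89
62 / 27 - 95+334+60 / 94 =307015 / 1269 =241.93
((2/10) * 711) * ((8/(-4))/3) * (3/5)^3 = -12798/625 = -20.48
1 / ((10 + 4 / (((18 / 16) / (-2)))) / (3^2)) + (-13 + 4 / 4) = -231 / 26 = -8.88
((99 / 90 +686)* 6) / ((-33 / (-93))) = 639003 / 55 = 11618.24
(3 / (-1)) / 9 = -1 / 3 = -0.33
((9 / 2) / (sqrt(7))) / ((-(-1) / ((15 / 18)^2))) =25 * sqrt(7) / 56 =1.18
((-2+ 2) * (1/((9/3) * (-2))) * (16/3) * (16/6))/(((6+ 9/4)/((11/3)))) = 0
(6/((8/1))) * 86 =129/2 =64.50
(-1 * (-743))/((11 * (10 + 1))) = 6.14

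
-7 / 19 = -0.37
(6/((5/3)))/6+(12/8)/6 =17/20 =0.85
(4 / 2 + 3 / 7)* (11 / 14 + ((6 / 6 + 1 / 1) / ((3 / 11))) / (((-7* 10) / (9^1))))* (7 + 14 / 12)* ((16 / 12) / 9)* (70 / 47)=-2618 / 3807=-0.69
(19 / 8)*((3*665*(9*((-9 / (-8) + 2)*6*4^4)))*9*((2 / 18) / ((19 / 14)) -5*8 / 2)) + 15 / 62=-36692837999.76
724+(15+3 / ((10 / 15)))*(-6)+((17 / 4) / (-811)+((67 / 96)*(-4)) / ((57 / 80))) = 334541081 / 554724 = 603.08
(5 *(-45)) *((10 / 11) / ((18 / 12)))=-1500 / 11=-136.36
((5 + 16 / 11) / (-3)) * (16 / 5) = -1136 / 165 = -6.88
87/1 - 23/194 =86.88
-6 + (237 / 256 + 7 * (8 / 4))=8.93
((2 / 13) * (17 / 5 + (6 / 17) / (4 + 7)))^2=41190724 / 147744025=0.28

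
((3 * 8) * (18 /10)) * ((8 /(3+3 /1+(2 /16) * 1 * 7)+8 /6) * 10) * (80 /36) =2397.09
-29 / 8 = -3.62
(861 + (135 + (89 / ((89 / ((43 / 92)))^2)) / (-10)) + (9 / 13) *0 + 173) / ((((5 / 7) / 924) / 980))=697728047504103 / 470810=1481973720.83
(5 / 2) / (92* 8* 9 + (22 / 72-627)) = 0.00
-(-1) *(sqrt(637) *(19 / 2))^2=57489.25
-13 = -13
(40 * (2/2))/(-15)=-8/3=-2.67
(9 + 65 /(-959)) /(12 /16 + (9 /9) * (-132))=-34264 /503475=-0.07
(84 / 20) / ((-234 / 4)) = -14 / 195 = -0.07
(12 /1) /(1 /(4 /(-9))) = -16 /3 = -5.33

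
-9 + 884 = 875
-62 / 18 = -31 / 9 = -3.44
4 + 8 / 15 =68 / 15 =4.53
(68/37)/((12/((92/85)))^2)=2116/141525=0.01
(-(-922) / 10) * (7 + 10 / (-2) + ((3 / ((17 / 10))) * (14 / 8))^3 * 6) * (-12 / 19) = -4857343557 / 466735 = -10407.07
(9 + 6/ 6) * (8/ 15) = 16/ 3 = 5.33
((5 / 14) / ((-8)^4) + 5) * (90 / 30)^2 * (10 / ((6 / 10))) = 21504375 / 28672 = 750.01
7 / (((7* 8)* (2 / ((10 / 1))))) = 5 / 8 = 0.62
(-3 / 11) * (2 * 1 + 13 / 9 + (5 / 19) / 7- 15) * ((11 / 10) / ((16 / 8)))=13787 / 7980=1.73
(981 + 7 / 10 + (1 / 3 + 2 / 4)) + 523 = 1505.53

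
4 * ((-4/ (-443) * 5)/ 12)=0.02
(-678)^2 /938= 229842 /469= 490.07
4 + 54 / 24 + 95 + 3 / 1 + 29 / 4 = 223 / 2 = 111.50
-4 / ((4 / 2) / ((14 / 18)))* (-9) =14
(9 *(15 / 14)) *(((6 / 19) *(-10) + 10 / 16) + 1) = -31455 / 2128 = -14.78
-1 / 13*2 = -2 / 13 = -0.15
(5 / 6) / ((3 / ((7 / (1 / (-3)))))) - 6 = -71 / 6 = -11.83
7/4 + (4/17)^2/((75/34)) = 9053/5100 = 1.78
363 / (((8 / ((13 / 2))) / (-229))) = -1080651 / 16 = -67540.69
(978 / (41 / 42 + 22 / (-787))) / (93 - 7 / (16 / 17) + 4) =517228992 / 44914519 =11.52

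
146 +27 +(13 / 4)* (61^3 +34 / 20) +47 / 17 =501751287 / 680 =737869.54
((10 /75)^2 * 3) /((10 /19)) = 38 /375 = 0.10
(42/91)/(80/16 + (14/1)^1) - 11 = -2711/247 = -10.98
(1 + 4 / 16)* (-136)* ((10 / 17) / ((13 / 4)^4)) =-25600 / 28561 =-0.90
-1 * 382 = -382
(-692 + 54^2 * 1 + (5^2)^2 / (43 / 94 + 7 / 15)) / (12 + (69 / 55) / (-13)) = 2702072230 / 11089833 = 243.65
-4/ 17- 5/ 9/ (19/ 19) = -121/ 153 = -0.79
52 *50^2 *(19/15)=494000/3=164666.67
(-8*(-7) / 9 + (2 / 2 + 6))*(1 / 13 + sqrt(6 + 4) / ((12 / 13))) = 119 / 117 + 1547*sqrt(10) / 108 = 46.31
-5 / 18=-0.28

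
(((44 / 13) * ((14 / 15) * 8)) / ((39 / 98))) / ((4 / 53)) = 6399008 / 7605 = 841.42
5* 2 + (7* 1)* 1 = 17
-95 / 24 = -3.96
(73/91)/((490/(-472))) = -17228/22295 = -0.77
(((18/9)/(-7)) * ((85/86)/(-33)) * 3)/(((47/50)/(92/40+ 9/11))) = 0.09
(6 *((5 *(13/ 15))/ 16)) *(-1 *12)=-39/ 2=-19.50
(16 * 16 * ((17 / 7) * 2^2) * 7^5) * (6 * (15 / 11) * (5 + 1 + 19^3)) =25824034252800 / 11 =2347639477527.27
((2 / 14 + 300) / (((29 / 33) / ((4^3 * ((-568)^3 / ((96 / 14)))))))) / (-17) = 16940402935808 / 493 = 34361872080.75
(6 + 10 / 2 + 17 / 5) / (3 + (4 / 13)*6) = 104 / 35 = 2.97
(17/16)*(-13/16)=-221/256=-0.86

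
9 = 9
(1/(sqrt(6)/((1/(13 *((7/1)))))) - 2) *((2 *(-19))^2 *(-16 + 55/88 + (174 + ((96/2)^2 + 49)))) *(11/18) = -79789303/18 + 79789303 *sqrt(6)/19656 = -4422795.88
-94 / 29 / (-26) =47 / 377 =0.12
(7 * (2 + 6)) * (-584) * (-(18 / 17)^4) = 3433135104 / 83521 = 41105.05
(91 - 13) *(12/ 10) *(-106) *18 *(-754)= 673279776/ 5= 134655955.20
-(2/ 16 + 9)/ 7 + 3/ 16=-125/ 112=-1.12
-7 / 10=-0.70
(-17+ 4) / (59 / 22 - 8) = 2.44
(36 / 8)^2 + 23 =173 / 4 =43.25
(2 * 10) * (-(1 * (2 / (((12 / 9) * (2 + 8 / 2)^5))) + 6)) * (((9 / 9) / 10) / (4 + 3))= -31105 / 18144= -1.71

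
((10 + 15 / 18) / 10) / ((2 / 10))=5.42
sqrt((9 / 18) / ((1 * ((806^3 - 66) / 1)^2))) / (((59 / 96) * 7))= 24 * sqrt(2) / 108124752575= 0.00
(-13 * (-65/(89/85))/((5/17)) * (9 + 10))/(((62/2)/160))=742383200/2759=269076.91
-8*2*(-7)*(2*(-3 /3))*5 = -1120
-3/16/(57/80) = -5/19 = -0.26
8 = 8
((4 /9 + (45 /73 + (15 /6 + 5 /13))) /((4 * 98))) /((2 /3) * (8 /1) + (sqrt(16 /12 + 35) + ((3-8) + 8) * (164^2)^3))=0.00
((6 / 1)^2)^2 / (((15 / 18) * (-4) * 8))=-243 / 5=-48.60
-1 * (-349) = 349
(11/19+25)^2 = 236196/361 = 654.28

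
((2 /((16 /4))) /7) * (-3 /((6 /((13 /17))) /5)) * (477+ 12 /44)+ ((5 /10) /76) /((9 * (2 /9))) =-3704813 /56848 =-65.17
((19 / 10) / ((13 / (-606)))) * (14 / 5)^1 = -80598 / 325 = -247.99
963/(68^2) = 963/4624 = 0.21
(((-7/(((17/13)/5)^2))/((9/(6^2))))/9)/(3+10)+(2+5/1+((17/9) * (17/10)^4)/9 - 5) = 59518673/234090000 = 0.25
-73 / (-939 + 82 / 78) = 2847 / 36580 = 0.08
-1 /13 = -0.08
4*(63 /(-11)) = -252 /11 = -22.91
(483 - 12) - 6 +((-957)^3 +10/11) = -9641137298/11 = -876467027.09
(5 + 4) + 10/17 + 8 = 299/17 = 17.59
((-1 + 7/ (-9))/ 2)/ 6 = -4/ 27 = -0.15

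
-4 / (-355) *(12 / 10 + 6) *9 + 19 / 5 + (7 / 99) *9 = 100876 / 19525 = 5.17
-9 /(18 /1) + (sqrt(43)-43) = -36.94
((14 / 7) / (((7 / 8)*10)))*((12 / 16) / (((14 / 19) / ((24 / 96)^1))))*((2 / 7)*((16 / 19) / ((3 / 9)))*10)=144 / 343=0.42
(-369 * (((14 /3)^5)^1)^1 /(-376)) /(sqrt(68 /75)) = 6890870 * sqrt(51) /21573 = 2281.12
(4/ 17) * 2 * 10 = 80/ 17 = 4.71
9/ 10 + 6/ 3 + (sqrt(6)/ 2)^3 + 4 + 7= 3*sqrt(6)/ 4 + 139/ 10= 15.74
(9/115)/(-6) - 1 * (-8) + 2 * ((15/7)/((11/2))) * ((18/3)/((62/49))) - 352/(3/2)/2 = -24858709/235290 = -105.65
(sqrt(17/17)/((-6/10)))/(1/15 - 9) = 0.19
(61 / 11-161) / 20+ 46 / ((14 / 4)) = 827 / 154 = 5.37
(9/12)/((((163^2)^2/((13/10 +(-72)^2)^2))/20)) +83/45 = 61391702419/25412823396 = 2.42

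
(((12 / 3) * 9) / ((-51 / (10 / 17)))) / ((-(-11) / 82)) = -9840 / 3179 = -3.10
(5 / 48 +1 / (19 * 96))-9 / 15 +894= 8148763 / 9120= 893.50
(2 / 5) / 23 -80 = -9198 / 115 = -79.98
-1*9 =-9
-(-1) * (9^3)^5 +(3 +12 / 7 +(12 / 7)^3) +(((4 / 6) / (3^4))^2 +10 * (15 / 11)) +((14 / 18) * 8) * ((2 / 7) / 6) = 45870871777027069172678 / 222791877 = 205891132094672.68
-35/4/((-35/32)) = 8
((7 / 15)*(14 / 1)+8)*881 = 192058 / 15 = 12803.87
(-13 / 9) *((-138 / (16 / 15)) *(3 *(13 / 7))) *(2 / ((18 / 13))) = 252655 / 168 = 1503.90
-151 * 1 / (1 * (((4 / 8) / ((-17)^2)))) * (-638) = 55683364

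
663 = 663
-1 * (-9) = 9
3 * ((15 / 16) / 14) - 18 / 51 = -0.15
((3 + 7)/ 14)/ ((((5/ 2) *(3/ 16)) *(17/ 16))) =512/ 357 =1.43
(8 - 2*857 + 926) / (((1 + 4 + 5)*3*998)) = -13 / 499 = -0.03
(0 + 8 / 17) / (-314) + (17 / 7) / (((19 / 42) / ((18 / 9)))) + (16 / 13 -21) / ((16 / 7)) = 22006111 / 10547888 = 2.09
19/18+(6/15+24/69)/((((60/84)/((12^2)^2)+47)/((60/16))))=3149800585/2824369686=1.12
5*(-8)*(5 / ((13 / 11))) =-2200 / 13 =-169.23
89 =89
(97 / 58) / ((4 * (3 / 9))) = 291 / 232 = 1.25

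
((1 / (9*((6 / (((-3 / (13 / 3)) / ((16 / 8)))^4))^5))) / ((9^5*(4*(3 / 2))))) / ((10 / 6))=94143178827 / 6377007646467010928748863160320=0.00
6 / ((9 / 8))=16 / 3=5.33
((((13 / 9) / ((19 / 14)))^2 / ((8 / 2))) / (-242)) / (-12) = 8281 / 84915864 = 0.00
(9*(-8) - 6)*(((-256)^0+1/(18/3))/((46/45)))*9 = -36855/46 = -801.20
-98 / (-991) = 98 / 991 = 0.10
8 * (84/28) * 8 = 192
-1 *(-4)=4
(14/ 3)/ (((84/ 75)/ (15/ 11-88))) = -23825/ 66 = -360.98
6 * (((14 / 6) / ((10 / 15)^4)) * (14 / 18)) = 441 / 8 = 55.12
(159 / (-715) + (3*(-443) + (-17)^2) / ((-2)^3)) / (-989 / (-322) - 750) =-1299074 / 7476755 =-0.17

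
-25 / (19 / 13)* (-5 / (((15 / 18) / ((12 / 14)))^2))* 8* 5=3619.33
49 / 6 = 8.17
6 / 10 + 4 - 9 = -22 / 5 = -4.40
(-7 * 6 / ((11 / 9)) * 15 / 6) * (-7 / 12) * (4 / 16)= 2205 / 176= 12.53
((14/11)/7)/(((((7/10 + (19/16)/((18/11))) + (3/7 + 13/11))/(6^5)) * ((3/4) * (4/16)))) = 836075520/336641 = 2483.58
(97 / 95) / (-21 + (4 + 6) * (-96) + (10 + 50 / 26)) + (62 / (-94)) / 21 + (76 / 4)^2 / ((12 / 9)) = 639570979571 / 2362502940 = 270.72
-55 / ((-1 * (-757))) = -55 / 757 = -0.07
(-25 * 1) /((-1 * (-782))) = -25 /782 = -0.03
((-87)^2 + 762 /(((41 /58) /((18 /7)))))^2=8808020844561 /82369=106933686.76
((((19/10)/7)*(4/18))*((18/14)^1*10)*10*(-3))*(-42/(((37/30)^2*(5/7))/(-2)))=-2462400/1369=-1798.69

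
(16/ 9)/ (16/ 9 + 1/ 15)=80/ 83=0.96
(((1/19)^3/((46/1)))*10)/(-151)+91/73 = 2167738572/1738955411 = 1.25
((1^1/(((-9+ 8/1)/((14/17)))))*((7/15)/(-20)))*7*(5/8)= 0.08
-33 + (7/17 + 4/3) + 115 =4271/51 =83.75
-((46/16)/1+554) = -556.88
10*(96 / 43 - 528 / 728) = 15.07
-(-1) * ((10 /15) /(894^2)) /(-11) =-1 /13187394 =-0.00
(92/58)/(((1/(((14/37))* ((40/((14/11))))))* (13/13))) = 18.86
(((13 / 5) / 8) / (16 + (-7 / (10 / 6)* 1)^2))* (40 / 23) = 325 / 19343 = 0.02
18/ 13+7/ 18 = 415/ 234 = 1.77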